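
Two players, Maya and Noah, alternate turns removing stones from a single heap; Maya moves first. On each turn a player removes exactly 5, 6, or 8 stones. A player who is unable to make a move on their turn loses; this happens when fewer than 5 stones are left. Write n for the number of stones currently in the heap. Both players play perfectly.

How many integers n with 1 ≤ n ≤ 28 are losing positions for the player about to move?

12

Label each position W (a win for the player to move) or L (a loss). A position with no legal move is L; any other position is W exactly when some move reaches an L, and L when every move reaches a W.
n=0: no move → L
n=1: no move → L
n=2: no move → L
n=3: no move → L
n=4: no move → L
n=5: can move to 0, which is L ⇒ W
n=6: can move to 1, which is L ⇒ W
n=7: can move to 2, which is L ⇒ W
n=8: can move to 3, which is L ⇒ W
n=9: can move to 4, which is L ⇒ W
n=10: can move to 4, which is L ⇒ W
n=11: can move to 3, which is L ⇒ W
n=12: can move to 4, which is L ⇒ W
n=13: moves to 8(W), 7(W), 5(W); every one is W ⇒ L
n=14: moves to 9(W), 8(W), 6(W); every one is W ⇒ L
n=15: moves to 10(W), 9(W), 7(W); every one is W ⇒ L
n=16: moves to 11(W), 10(W), 8(W); every one is W ⇒ L
n=17: moves to 12(W), 11(W), 9(W); every one is W ⇒ L
n=18: can move to 13, which is L ⇒ W
n=19: can move to 14, which is L ⇒ W
n=20: can move to 15, which is L ⇒ W
n=21: can move to 16, which is L ⇒ W
n=22: can move to 17, which is L ⇒ W
n=23: can move to 17, which is L ⇒ W
n=24: can move to 16, which is L ⇒ W
n=25: can move to 17, which is L ⇒ W
n=26: moves to 21(W), 20(W), 18(W); every one is W ⇒ L
n=27: moves to 22(W), 21(W), 19(W); every one is W ⇒ L
n=28: moves to 23(W), 22(W), 20(W); every one is W ⇒ L
L entries with 1 ≤ n ≤ 28 (n=0 is outside the asked range and is not counted): n = 1, 2, 3, 4, 13, 14, 15, 16, 17, 26, 27, 28; that makes 12.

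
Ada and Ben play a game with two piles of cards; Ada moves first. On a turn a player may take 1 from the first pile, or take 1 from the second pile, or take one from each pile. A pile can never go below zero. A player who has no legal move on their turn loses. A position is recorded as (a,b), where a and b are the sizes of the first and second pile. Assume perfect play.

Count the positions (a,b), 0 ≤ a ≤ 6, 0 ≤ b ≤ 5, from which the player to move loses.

Work bottom-up. With no move the player to move loses. Otherwise the position is W if at least one move leads to an L position for the opponent, and L if every move leads to a W.
Every move lowers a or b (never raises either), so fill the grid row by row in increasing a, and left to right within a row: each cell's successors are then already labelled.
      b=0  b=1  b=2  b=3  b=4  b=5
a=0:    L    W    L    W    L    W
a=1:    W    W    W    W    W    W
a=2:    L    W    L    W    L    W
a=3:    W    W    W    W    W    W
a=4:    L    W    L    W    L    W
a=5:    W    W    W    W    W    W
a=6:    L    W    L    W    L    W
Cells with no legal move (terminal, hence L): (0,0).
The remaining L cells, each justified by listing all of its moves:
(0,2): →(0,1)(W) only, which is W, so L
(0,4): →(0,3)(W) only, which is W, so L
(2,0): →(1,0)(W) only, which is W, so L
(2,2): →(1,2)(W), (2,1)(W), (1,1)(W) — all W, so L
(2,4): →(1,4)(W), (2,3)(W), (1,3)(W) — all W, so L
(4,0): →(3,0)(W) only, which is W, so L
(4,2): →(3,2)(W), (4,1)(W), (3,1)(W) — all W, so L
(4,4): →(3,4)(W), (4,3)(W), (3,3)(W) — all W, so L
(6,0): →(5,0)(W) only, which is W, so L
(6,2): →(5,2)(W), (6,1)(W), (5,1)(W) — all W, so L
(6,4): →(5,4)(W), (6,3)(W), (5,3)(W) — all W, so L
Every other cell has at least one move into one of the L cells above, so it is W.
L cells per row: a=0: 3, a=1: 0, a=2: 3, a=3: 0, a=4: 3, a=5: 0, a=6: 3; total 12.

12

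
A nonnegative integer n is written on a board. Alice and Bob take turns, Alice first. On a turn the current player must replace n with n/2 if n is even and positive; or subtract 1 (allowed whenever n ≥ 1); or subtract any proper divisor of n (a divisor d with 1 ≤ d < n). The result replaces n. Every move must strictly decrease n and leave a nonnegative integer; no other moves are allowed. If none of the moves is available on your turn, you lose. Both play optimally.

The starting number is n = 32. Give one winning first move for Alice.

Move to 31.

Classify positions by backward induction: terminal positions (no move available) are L. From any other position, the mover wins iff some move reaches an L.
n=0: no move → L
n=1: reaches L-position 0 → W
n=2: only reaches 1(W), which is W → L
n=3: reaches L-position 2 → W
n=4: reaches L-position 2 → W
n=5: only reaches 4(W), which is W → L
n=6: reaches L-position 5 → W
n=7: only reaches 6(W), which is W → L
n=8: reaches L-position 7 → W
n=9: only reaches 6(W), 8(W), all W → L
n=10: reaches L-position 5 → W
n=11: only reaches 10(W), which is W → L
n=12: reaches L-position 9 → W
n=13: only reaches 12(W), which is W → L
n=14: reaches L-position 7 → W
n=15: only reaches 10(W), 12(W), 14(W), all W → L
n=16: reaches L-position 15 → W
n=17: only reaches 16(W), which is W → L
n=18: reaches L-position 9 → W
n=19: only reaches 18(W), which is W → L
n=20: reaches L-position 15 → W
n=21: only reaches 14(W), 18(W), 20(W), all W → L
n=22: reaches L-position 11 → W
n=23: only reaches 22(W), which is W → L
n=24: reaches L-position 21 → W
n=25: only reaches 20(W), 24(W), all W → L
n=26: reaches L-position 13 → W
n=27: only reaches 18(W), 24(W), 26(W), all W → L
n=28: reaches L-position 21 → W
n=29: only reaches 28(W), which is W → L
n=30: reaches L-position 15 → W
n=31: only reaches 30(W), which is W → L
n=32: reaches L-position 31 → W
From 32, the L positions reachable in one move are: 31.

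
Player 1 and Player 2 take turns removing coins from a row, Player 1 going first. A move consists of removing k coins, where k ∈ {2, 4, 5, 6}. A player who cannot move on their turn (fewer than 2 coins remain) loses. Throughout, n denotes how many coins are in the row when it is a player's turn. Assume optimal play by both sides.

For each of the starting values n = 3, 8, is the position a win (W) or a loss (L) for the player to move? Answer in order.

3: W, 8: L

Positions with no move are L. A position that does have a move is losing for the player to move precisely when every available move leads to a winning position for the opponent. Fill in the labels:
n=0: no move → L
n=1: no move → L
n=2: →0(L), so W
n=3: →1(L), so W
n=4: →0(L), so W
n=5: →1(L), so W
n=6: →1(L), so W
n=7: →1(L), so W
n=8: →6(W), 4(W), 3(W), 2(W) — all W, so L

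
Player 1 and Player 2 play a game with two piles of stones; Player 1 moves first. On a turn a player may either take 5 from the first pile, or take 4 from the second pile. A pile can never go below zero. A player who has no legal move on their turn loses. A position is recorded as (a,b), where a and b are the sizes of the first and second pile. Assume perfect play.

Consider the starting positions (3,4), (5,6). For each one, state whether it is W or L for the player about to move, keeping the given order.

(3,4): W, (5,6): L

Label each position W (a win for the player to move) or L (a loss). A position with no legal move is L; any other position is W exactly when some move reaches an L, and L when every move reaches a W.
No move ever increases a pile, so every position that can arise here has a ≤ 5 and b ≤ 6; it is enough to label the cells with 0 ≤ a ≤ 5 and 0 ≤ b ≤ 6.
Every move lowers a or b (never raises either), so fill the grid row by row in increasing a, and left to right within a row: each cell's successors are then already labelled.
      b=0  b=1  b=2  b=3  b=4  b=5  b=6
a=0:    L    L    L    L    W    W    W
a=1:    L    L    L    L    W    W    W
a=2:    L    L    L    L    W    W    W
a=3:    L    L    L    L    W    W    W
a=4:    L    L    L    L    W    W    W
a=5:    W    W    W    W    L    L    L
Cells with no legal move (terminal, hence L): (0,0), (0,1), (0,2), (0,3), (1,0), (1,1), (1,2), (1,3), (2,0), (2,1), (2,2), (2,3), (3,0), (3,1), (3,2), (3,3), (4,0), (4,1), (4,2), (4,3).
The remaining L cells, each justified by listing all of its moves:
(5,4): moves to (0,4)(W), (5,0)(W); every one is W ⇒ L
(5,5): moves to (0,5)(W), (5,1)(W); every one is W ⇒ L
(5,6): moves to (0,6)(W), (5,2)(W); every one is W ⇒ L
Every other cell has at least one move into one of the L cells above, so it is W.
(3,4): the move to (3,0) reaches an L cell, so W
(5,6): one of the L cells justified above, so L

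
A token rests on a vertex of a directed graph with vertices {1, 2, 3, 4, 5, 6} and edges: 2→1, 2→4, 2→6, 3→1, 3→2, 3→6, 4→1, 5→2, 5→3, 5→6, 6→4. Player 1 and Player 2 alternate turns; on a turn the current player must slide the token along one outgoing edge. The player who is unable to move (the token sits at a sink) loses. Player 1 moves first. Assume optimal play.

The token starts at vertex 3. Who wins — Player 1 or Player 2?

Player 1 wins.

Use the standard recursion: the mover loses at a terminal position; elsewhere, the mover wins exactly when some move hands the opponent an L position.
Every edge goes from a vertex to one that appears earlier in the order 1, 4, 6, 2, 3, 5, so processing vertices in that order labels each vertex after all of its successors.
1: no outgoing edge → L
4: W (go to 1, an L position)
6: L (sole option 4(W) is W)
2: W (go to 6, an L position)
3: W (go to 6, an L position)
5: W (go to 6, an L position)
The starting position 3 is W: Player 1 should move to 6, handing over an L position.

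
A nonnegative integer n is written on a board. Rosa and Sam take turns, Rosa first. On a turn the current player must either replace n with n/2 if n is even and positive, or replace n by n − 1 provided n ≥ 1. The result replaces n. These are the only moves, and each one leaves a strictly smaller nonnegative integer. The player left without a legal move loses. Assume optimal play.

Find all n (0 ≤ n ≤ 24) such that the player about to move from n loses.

Label each position W (a win for the player to move) or L (a loss). A position with no legal move is L; any other position is W exactly when some move reaches an L, and L when every move reaches a W.
n=0: no move → L
n=1: W (go to 0, an L position)
n=2: L (sole option 1(W) is W)
n=3: W (go to 2, an L position)
n=4: W (go to 2, an L position)
n=5: L (sole option 4(W) is W)
n=6: W (go to 5, an L position)
n=7: L (sole option 6(W) is W)
n=8: W (go to 7, an L position)
n=9: L (sole option 8(W) is W)
n=10: W (go to 5, an L position)
n=11: L (sole option 10(W) is W)
n=12: W (go to 11, an L position)
n=13: L (sole option 12(W) is W)
n=14: W (go to 7, an L position)
n=15: L (sole option 14(W) is W)
n=16: W (go to 15, an L position)
n=17: L (sole option 16(W) is W)
n=18: W (go to 9, an L position)
n=19: L (sole option 18(W) is W)
n=20: W (go to 19, an L position)
n=21: L (sole option 20(W) is W)
n=22: W (go to 11, an L position)
n=23: L (sole option 22(W) is W)
n=24: W (go to 23, an L position)
The losing starting values of n are exactly the entries labelled L in this table (12 of them).

0, 2, 5, 7, 9, 11, 13, 15, 17, 19, 21, 23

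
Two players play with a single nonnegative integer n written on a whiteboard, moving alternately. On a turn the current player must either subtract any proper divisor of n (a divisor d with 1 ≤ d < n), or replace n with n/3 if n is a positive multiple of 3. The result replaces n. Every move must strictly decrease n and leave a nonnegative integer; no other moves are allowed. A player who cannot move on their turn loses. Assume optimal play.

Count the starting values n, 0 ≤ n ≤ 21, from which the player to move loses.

Build the W/L table. Terminal = L. A non-terminal position is W if it has a move to some L; otherwise it is L.
n=0: no move → L
n=1: no move → L
n=2: W (go to 1, an L position)
n=3: W (go to 1, an L position)
n=4: L (options 2(W), 3(W) are all W)
n=5: W (go to 4, an L position)
n=6: W (go to 4, an L position)
n=7: L (sole option 6(W) is W)
n=8: W (go to 4, an L position)
n=9: L (options 3(W), 6(W), 8(W) are all W)
n=10: W (go to 9, an L position)
n=11: L (sole option 10(W) is W)
n=12: W (go to 4, an L position)
n=13: L (sole option 12(W) is W)
n=14: W (go to 7, an L position)
n=15: L (options 5(W), 10(W), 12(W), 14(W) are all W)
n=16: W (go to 15, an L position)
n=17: L (sole option 16(W) is W)
n=18: W (go to 9, an L position)
n=19: L (sole option 18(W) is W)
n=20: W (go to 15, an L position)
n=21: W (go to 7, an L position)
L entries with 0 ≤ n ≤ 21: n = 0, 1, 4, 7, 9, 11, 13, 15, 17, 19; that makes 10.

10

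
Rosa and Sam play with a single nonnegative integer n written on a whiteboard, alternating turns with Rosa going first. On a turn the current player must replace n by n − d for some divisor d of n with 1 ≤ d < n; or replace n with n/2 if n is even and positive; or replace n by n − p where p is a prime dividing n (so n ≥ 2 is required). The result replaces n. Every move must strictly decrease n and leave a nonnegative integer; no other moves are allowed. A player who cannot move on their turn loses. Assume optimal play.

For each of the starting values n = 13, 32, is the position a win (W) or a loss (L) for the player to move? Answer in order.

Label each position W (a win for the player to move) or L (a loss). A position with no legal move is L; any other position is W exactly when some move reaches an L, and L when every move reaches a W.
n=0: no move → L
n=1: no move → L
n=2: W (go to 0, an L position)
n=3: W (go to 0, an L position)
n=4: L (options 2(W), 3(W) are all W)
n=5: W (go to 0, an L position)
n=6: W (go to 4, an L position)
n=7: W (go to 0, an L position)
n=8: W (go to 4, an L position)
n=9: L (options 6(W), 8(W) are all W)
n=10: W (go to 9, an L position)
n=11: W (go to 0, an L position)
n=12: W (go to 9, an L position)
n=13: W (go to 0, an L position)
n=14: L (options 7(W), 12(W), 13(W) are all W)
n=15: W (go to 14, an L position)
n=16: W (go to 14, an L position)
n=17: W (go to 0, an L position)
n=18: W (go to 9, an L position)
n=19: W (go to 0, an L position)
n=20: L (options 10(W), 15(W), 16(W), 18(W), 19(W) are all W)
n=21: W (go to 14, an L position)
n=22: W (go to 20, an L position)
n=23: W (go to 0, an L position)
n=24: W (go to 20, an L position)
n=25: W (go to 20, an L position)
n=26: L (options 13(W), 24(W), 25(W) are all W)
n=27: W (go to 26, an L position)
n=28: W (go to 14, an L position)
n=29: W (go to 0, an L position)
n=30: W (go to 20, an L position)
n=31: W (go to 0, an L position)
n=32: L (options 16(W), 24(W), 28(W), 30(W), 31(W) are all W)

13: W, 32: L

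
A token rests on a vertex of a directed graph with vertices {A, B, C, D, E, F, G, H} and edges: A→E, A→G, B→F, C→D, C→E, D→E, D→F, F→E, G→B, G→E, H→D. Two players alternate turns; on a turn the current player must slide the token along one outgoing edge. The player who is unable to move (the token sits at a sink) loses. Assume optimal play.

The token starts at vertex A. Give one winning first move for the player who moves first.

Positions with no move are L. A position that does have a move is losing for the player to move precisely when every available move leads to a winning position for the opponent. Fill in the labels:
Every edge goes from a vertex to one that appears earlier in the order E, F, D, C, B, G, A, H, so processing vertices in that order labels each vertex after all of its successors.
E: no outgoing edge → L
F: reaches L-position E → W
D: reaches L-position E → W
C: reaches L-position E → W
B: only reaches F(W), which is W → L
G: reaches L-position B → W
A: reaches L-position E → W
H: only reaches D(W), which is W → L
From A, the L positions reachable in one move are: E.

Move to E.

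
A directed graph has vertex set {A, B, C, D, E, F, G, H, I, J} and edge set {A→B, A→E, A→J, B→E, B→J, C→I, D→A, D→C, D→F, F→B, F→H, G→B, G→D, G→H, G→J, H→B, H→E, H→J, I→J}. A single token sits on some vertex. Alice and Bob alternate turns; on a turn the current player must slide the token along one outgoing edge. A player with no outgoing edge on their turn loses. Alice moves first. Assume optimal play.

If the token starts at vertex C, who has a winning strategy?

Bob wins.

Build the W/L table. Terminal = L. A non-terminal position is W if it has a move to some L; otherwise it is L.
Every edge goes from a vertex to one that appears earlier in the order J, E, B, H, A, I, F, C, D, G, so processing vertices in that order labels each vertex after all of its successors.
J: no outgoing edge → L
E: no outgoing edge → L
B: reaches L-position E → W
H: reaches L-position E → W
A: reaches L-position E → W
I: reaches L-position J → W
F: only reaches H(W), B(W), all W → L
C: only reaches I(W), which is W → L
D: reaches L-position C → W
G: reaches L-position J → W
Every move from C reaches a W position, so the mover loses.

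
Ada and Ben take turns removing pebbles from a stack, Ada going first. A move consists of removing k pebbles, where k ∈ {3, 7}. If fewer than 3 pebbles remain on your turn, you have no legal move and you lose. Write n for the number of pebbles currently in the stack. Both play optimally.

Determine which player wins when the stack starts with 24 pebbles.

Use the standard recursion: the mover loses at a terminal position; elsewhere, the mover wins exactly when some move hands the opponent an L position.
n=0: no move → L
n=1: no move → L
n=2: no move → L
n=3: reaches L-position 0 → W
n=4: reaches L-position 1 → W
n=5: reaches L-position 2 → W
n=6: only reaches 3(W), which is W → L
n=7: reaches L-position 0 → W
n=8: reaches L-position 1 → W
n=9: reaches L-position 6 → W
n=10: only reaches 7(W), 3(W), all W → L
n=11: only reaches 8(W), 4(W), all W → L
n=12: only reaches 9(W), 5(W), all W → L
n=13: reaches L-position 10 → W
n=14: reaches L-position 11 → W
n=15: reaches L-position 12 → W
n=16: only reaches 13(W), 9(W), all W → L
n=17: reaches L-position 10 → W
n=18: reaches L-position 11 → W
n=19: reaches L-position 16 → W
n=20: only reaches 17(W), 13(W), all W → L
n=21: only reaches 18(W), 14(W), all W → L
n=22: only reaches 19(W), 15(W), all W → L
n=23: reaches L-position 20 → W
n=24: reaches L-position 21 → W
From 24 Ada can remove 3, leaving 21, reaching an L position.

Ada wins.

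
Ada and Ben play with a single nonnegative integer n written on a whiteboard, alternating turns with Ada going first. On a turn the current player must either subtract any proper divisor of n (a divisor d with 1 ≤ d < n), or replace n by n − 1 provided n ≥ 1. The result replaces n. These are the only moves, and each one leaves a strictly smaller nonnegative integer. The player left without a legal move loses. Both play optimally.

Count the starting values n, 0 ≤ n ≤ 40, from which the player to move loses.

20

Compute win/loss labels from the base case upward. A position with no move is L. Any other position is W if it can reach an L in one move, else L.
n=0: no move → L
n=1: →0(L), so W
n=2: →1(W) only, which is W, so L
n=3: →2(L), so W
n=4: →2(L), so W
n=5: →4(W) only, which is W, so L
n=6: →5(L), so W
n=7: →6(W) only, which is W, so L
n=8: →7(L), so W
n=9: →6(W), 8(W) — all W, so L
n=10: →5(L), so W
n=11: →10(W) only, which is W, so L
n=12: →9(L), so W
n=13: →12(W) only, which is W, so L
n=14: →7(L), so W
n=15: →10(W), 12(W), 14(W) — all W, so L
n=16: →15(L), so W
n=17: →16(W) only, which is W, so L
n=18: →9(L), so W
n=19: →18(W) only, which is W, so L
n=20: →15(L), so W
n=21: →14(W), 18(W), 20(W) — all W, so L
n=22: →11(L), so W
n=23: →22(W) only, which is W, so L
n=24: →21(L), so W
n=25: →20(W), 24(W) — all W, so L
n=26: →13(L), so W
n=27: →18(W), 24(W), 26(W) — all W, so L
n=28: →21(L), so W
n=29: →28(W) only, which is W, so L
n=30: →15(L), so W
n=31: →30(W) only, which is W, so L
n=32: →31(L), so W
n=33: →22(W), 30(W), 32(W) — all W, so L
n=34: →17(L), so W
n=35: →28(W), 30(W), 34(W) — all W, so L
n=36: →27(L), so W
n=37: →36(W) only, which is W, so L
n=38: →19(L), so W
n=39: →26(W), 36(W), 38(W) — all W, so L
n=40: →35(L), so W
L entries with 0 ≤ n ≤ 40: n = 0, 2, 5, 7, 9, 11, 13, 15, 17, 19, 21, 23, 25, 27, 29, 31, 33, 35, 37, 39; that makes 20.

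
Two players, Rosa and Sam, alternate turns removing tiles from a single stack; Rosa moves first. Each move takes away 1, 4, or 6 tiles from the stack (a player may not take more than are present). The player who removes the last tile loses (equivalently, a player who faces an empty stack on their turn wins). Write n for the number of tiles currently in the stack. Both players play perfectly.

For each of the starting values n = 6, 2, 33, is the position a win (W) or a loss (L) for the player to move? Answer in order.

6: L, 2: W, 33: L

Positions with no move are W. A position that does have a move is losing for the player to move precisely when every available move leads to a winning position for the opponent. Fill in the labels:
n=0: no move; the opponent has just taken the last tile and therefore loses → W
n=1: →0(W) only, which is W, so L
n=2: →1(L), so W
n=3: →2(W) only, which is W, so L
n=4: →3(L), so W
n=5: →1(L), so W
n=6: →5(W), 2(W), 0(W) — all W, so L
n=7: →6(L), so W
n=8: →7(W), 4(W), 2(W) — all W, so L
n=9: →8(L), so W
n=10: →6(L), so W
n=11: →10(W), 7(W), 5(W) — all W, so L
n=12: →11(L), so W
n=13: →12(W), 9(W), 7(W) — all W, so L
n=14: →13(L), so W
n=15: →11(L), so W
n=16: →15(W), 12(W), 10(W) — all W, so L
n=17: →16(L), so W
n=18: →17(W), 14(W), 12(W) — all W, so L
n=19: →18(L), so W
n=20: →16(L), so W
n=21: →20(W), 17(W), 15(W) — all W, so L
n=22: →21(L), so W
n=23: →22(W), 19(W), 17(W) — all W, so L
n=24: →23(L), so W
n=25: →21(L), so W
n=26: →25(W), 22(W), 20(W) — all W, so L
n=27: →26(L), so W
n=28: →27(W), 24(W), 22(W) — all W, so L
n=29: →28(L), so W
n=30: →26(L), so W
n=31: →30(W), 27(W), 25(W) — all W, so L
n=32: →31(L), so W
n=33: →32(W), 29(W), 27(W) — all W, so L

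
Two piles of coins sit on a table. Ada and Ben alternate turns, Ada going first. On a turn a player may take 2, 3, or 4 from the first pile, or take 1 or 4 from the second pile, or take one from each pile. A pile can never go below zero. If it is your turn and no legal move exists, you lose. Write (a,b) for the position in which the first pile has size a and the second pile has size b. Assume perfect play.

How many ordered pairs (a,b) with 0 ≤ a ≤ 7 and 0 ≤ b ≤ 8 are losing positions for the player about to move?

Build the W/L table. Terminal = L. A non-terminal position is W if it has a move to some L; otherwise it is L.
Every move lowers a or b (never raises either), so fill the grid row by row in increasing a, and left to right within a row: each cell's successors are then already labelled.
      b=0  b=1  b=2  b=3  b=4  b=5  b=6  b=7  b=8
a=0:    L    W    L    W    W    L    W    L    W
a=1:    L    W    L    W    W    L    W    L    W
a=2:    W    W    W    W    L    W    W    W    W
a=3:    W    L    W    L    W    W    L    W    L
a=4:    W    L    W    L    W    W    L    W    L
a=5:    W    W    W    W    W    W    W    W    W
a=6:    L    W    L    W    W    L    W    L    W
a=7:    L    W    L    W    W    L    W    L    W
Cells with no legal move (terminal, hence L): (0,0), (1,0).
The remaining L cells, each justified by listing all of its moves:
(0,2): L (sole option (0,1)(W) is W)
(0,5): L (options (0,4)(W), (0,1)(W) are all W)
(0,7): L (options (0,6)(W), (0,3)(W) are all W)
(1,2): L (options (1,1)(W), (0,1)(W) are all W)
(1,5): L (options (1,4)(W), (1,1)(W), (0,4)(W) are all W)
(1,7): L (options (1,6)(W), (1,3)(W), (0,6)(W) are all W)
(2,4): L (options (0,4)(W), (2,3)(W), (2,0)(W), (1,3)(W) are all W)
(3,1): L (options (1,1)(W), (0,1)(W), (3,0)(W), (2,0)(W) are all W)
(3,3): L (options (1,3)(W), (0,3)(W), (3,2)(W), (2,2)(W) are all W)
(3,6): L (options (1,6)(W), (0,6)(W), (3,5)(W), (3,2)(W), (2,5)(W) are all W)
(3,8): L (options (1,8)(W), (0,8)(W), (3,7)(W), (3,4)(W), (2,7)(W) are all W)
(4,1): L (options (2,1)(W), (1,1)(W), (0,1)(W), (4,0)(W), (3,0)(W) are all W)
(4,3): L (options (2,3)(W), (1,3)(W), (0,3)(W), (4,2)(W), (3,2)(W) are all W)
(4,6): L (options (2,6)(W), (1,6)(W), (0,6)(W), (4,5)(W), (4,2)(W), (3,5)(W) are all W)
(4,8): L (options (2,8)(W), (1,8)(W), (0,8)(W), (4,7)(W), (4,4)(W), (3,7)(W) are all W)
(6,0): L (options (4,0)(W), (3,0)(W), (2,0)(W) are all W)
(6,2): L (options (4,2)(W), (3,2)(W), (2,2)(W), (6,1)(W), (5,1)(W) are all W)
(6,5): L (options (4,5)(W), (3,5)(W), (2,5)(W), (6,4)(W), (6,1)(W), (5,4)(W) are all W)
(6,7): L (options (4,7)(W), (3,7)(W), (2,7)(W), (6,6)(W), (6,3)(W), (5,6)(W) are all W)
(7,0): L (options (5,0)(W), (4,0)(W), (3,0)(W) are all W)
(7,2): L (options (5,2)(W), (4,2)(W), (3,2)(W), (7,1)(W), (6,1)(W) are all W)
(7,5): L (options (5,5)(W), (4,5)(W), (3,5)(W), (7,4)(W), (7,1)(W), (6,4)(W) are all W)
(7,7): L (options (5,7)(W), (4,7)(W), (3,7)(W), (7,6)(W), (7,3)(W), (6,6)(W) are all W)
Every other cell has at least one move into one of the L cells above, so it is W.
L cells per row: a=0: 4, a=1: 4, a=2: 1, a=3: 4, a=4: 4, a=5: 0, a=6: 4, a=7: 4; total 25.

25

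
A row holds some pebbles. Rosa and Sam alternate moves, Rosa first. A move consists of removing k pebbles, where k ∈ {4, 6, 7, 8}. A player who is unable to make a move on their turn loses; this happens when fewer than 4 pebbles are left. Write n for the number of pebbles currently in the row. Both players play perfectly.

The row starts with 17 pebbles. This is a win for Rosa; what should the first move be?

Work bottom-up. With no move the player to move loses. Otherwise the position is W if at least one move leads to an L position for the opponent, and L if every move leads to a W.
n=0: no move → L
n=1: no move → L
n=2: no move → L
n=3: no move → L
n=4: can move to 0, which is L ⇒ W
n=5: can move to 1, which is L ⇒ W
n=6: can move to 2, which is L ⇒ W
n=7: can move to 3, which is L ⇒ W
n=8: can move to 2, which is L ⇒ W
n=9: can move to 3, which is L ⇒ W
n=10: can move to 3, which is L ⇒ W
n=11: can move to 3, which is L ⇒ W
n=12: moves to 8(W), 6(W), 5(W), 4(W); every one is W ⇒ L
n=13: moves to 9(W), 7(W), 6(W), 5(W); every one is W ⇒ L
n=14: moves to 10(W), 8(W), 7(W), 6(W); every one is W ⇒ L
n=15: moves to 11(W), 9(W), 8(W), 7(W); every one is W ⇒ L
n=16: can move to 12, which is L ⇒ W
n=17: can move to 13, which is L ⇒ W
From 17, the L positions reachable in one move are: 13.

Remove 4, leaving 13.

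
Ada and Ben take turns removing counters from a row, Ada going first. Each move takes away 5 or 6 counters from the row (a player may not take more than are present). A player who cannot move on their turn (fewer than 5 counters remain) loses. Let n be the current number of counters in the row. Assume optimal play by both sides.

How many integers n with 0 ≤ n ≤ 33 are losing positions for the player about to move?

Use the standard recursion: the mover loses at a terminal position; elsewhere, the mover wins exactly when some move hands the opponent an L position.
n=0: no move → L
n=1: no move → L
n=2: no move → L
n=3: no move → L
n=4: no move → L
n=5: →0(L), so W
n=6: →1(L), so W
n=7: →2(L), so W
n=8: →3(L), so W
n=9: →4(L), so W
n=10: →4(L), so W
n=11: →6(W), 5(W) — all W, so L
n=12: →7(W), 6(W) — all W, so L
n=13: →8(W), 7(W) — all W, so L
n=14: →9(W), 8(W) — all W, so L
n=15: →10(W), 9(W) — all W, so L
n=16: →11(L), so W
n=17: →12(L), so W
n=18: →13(L), so W
n=19: →14(L), so W
n=20: →15(L), so W
n=21: →15(L), so W
n=22: →17(W), 16(W) — all W, so L
n=23: →18(W), 17(W) — all W, so L
n=24: →19(W), 18(W) — all W, so L
n=25: →20(W), 19(W) — all W, so L
n=26: →21(W), 20(W) — all W, so L
n=27: →22(L), so W
n=28: →23(L), so W
n=29: →24(L), so W
n=30: →25(L), so W
n=31: →26(L), so W
n=32: →26(L), so W
n=33: →28(W), 27(W) — all W, so L
L entries with 0 ≤ n ≤ 33: n = 0, 1, 2, 3, 4, 11, 12, 13, 14, 15, 22, 23, 24, 25, 26, 33; that makes 16.

16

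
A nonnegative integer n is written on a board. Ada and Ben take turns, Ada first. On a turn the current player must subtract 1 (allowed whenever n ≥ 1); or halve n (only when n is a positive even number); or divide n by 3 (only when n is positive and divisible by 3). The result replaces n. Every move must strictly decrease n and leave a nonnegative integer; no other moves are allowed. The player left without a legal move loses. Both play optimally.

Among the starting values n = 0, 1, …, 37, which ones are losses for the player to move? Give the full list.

Classify positions by backward induction: terminal positions (no move available) are L. From any other position, the mover wins iff some move reaches an L.
n=0: no move → L
n=1: →0(L), so W
n=2: →1(W) only, which is W, so L
n=3: →2(L), so W
n=4: →2(L), so W
n=5: →4(W) only, which is W, so L
n=6: →2(L), so W
n=7: →6(W) only, which is W, so L
n=8: →7(L), so W
n=9: →3(W), 8(W) — all W, so L
n=10: →5(L), so W
n=11: →10(W) only, which is W, so L
n=12: →11(L), so W
n=13: →12(W) only, which is W, so L
n=14: →7(L), so W
n=15: →5(L), so W
n=16: →8(W), 15(W) — all W, so L
n=17: →16(L), so W
n=18: →9(L), so W
n=19: →18(W) only, which is W, so L
n=20: →19(L), so W
n=21: →7(L), so W
n=22: →11(L), so W
n=23: →22(W) only, which is W, so L
n=24: →23(L), so W
n=25: →24(W) only, which is W, so L
n=26: →13(L), so W
n=27: →9(L), so W
n=28: →14(W), 27(W) — all W, so L
n=29: →28(L), so W
n=30: →10(W), 15(W), 29(W) — all W, so L
n=31: →30(L), so W
n=32: →16(L), so W
n=33: →11(L), so W
n=34: →17(W), 33(W) — all W, so L
n=35: →34(L), so W
n=36: →12(W), 18(W), 35(W) — all W, so L
n=37: →36(L), so W
The losing starting values of n are exactly the entries labelled L in this table (15 of them).

0, 2, 5, 7, 9, 11, 13, 16, 19, 23, 25, 28, 30, 34, 36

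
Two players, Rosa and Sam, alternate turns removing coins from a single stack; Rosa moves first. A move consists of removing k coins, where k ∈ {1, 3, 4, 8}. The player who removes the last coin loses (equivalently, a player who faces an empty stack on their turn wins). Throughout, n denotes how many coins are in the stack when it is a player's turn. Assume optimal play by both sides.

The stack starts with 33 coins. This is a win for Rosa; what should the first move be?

Work bottom-up. With no move the player to move wins. Otherwise the position is W if at least one move leads to an L position for the opponent, and L if every move leads to a W.
n=0: no move; the opponent has just taken the last coin and therefore loses → W
n=1: →0(W) only, which is W, so L
n=2: →1(L), so W
n=3: →2(W), 0(W) — all W, so L
n=4: →3(L), so W
n=5: →1(L), so W
n=6: →3(L), so W
n=7: →3(L), so W
n=8: →7(W), 5(W), 4(W), 0(W) — all W, so L
n=9: →8(L), so W
n=10: →9(W), 7(W), 6(W), 2(W) — all W, so L
n=11: →10(L), so W
n=12: →8(L), so W
n=13: →10(L), so W
n=14: →10(L), so W
n=15: →14(W), 12(W), 11(W), 7(W) — all W, so L
n=16: →15(L), so W
n=17: →16(W), 14(W), 13(W), 9(W) — all W, so L
n=18: →17(L), so W
n=19: →15(L), so W
n=20: →17(L), so W
n=21: →17(L), so W
n=22: →21(W), 19(W), 18(W), 14(W) — all W, so L
n=23: →22(L), so W
n=24: →23(W), 21(W), 20(W), 16(W) — all W, so L
n=25: →24(L), so W
n=26: →22(L), so W
n=27: →24(L), so W
n=28: →24(L), so W
n=29: →28(W), 26(W), 25(W), 21(W) — all W, so L
n=30: →29(L), so W
n=31: →30(W), 28(W), 27(W), 23(W) — all W, so L
n=32: →31(L), so W
n=33: →29(L), so W
From 33, the L positions reachable in one move are: 29.

Remove 4, leaving 29.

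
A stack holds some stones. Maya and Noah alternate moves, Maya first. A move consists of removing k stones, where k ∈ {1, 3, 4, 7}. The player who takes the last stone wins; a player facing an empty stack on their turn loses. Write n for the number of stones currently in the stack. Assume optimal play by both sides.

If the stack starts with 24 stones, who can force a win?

Noah wins.

Use the standard recursion: the mover loses at a terminal position; elsewhere, the mover wins exactly when some move hands the opponent an L position.
n=0: no move → L
n=1: reaches L-position 0 → W
n=2: only reaches 1(W), which is W → L
n=3: reaches L-position 2 → W
n=4: reaches L-position 0 → W
n=5: reaches L-position 2 → W
n=6: reaches L-position 2 → W
n=7: reaches L-position 0 → W
n=8: only reaches 7(W), 5(W), 4(W), 1(W), all W → L
n=9: reaches L-position 8 → W
n=10: only reaches 9(W), 7(W), 6(W), 3(W), all W → L
n=11: reaches L-position 10 → W
n=12: reaches L-position 8 → W
n=13: reaches L-position 10 → W
n=14: reaches L-position 10 → W
n=15: reaches L-position 8 → W
n=16: only reaches 15(W), 13(W), 12(W), 9(W), all W → L
n=17: reaches L-position 16 → W
n=18: only reaches 17(W), 15(W), 14(W), 11(W), all W → L
n=19: reaches L-position 18 → W
n=20: reaches L-position 16 → W
n=21: reaches L-position 18 → W
n=22: reaches L-position 18 → W
n=23: reaches L-position 16 → W
n=24: only reaches 23(W), 21(W), 20(W), 17(W), all W → L
The starting position 24 is L: whatever Maya does, the opponent receives a W position.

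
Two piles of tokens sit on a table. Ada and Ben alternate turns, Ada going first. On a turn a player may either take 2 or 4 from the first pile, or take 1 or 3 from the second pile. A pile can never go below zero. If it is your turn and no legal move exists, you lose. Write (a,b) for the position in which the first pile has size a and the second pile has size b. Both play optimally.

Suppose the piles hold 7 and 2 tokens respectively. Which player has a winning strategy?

Work bottom-up. With no move the player to move loses. Otherwise the position is W if at least one move leads to an L position for the opponent, and L if every move leads to a W.
No move ever increases a pile, so every position that can arise here has a ≤ 7 and b ≤ 2; it is enough to label the cells with 0 ≤ a ≤ 7 and 0 ≤ b ≤ 2.
Every move lowers a or b (never raises either), so fill the grid row by row in increasing a, and left to right within a row: each cell's successors are then already labelled.
      b=0  b=1  b=2
a=0:    L    W    L
a=1:    L    W    L
a=2:    W    L    W
a=3:    W    L    W
a=4:    W    W    W
a=5:    W    W    W
a=6:    L    W    L
a=7:    L    W    L
Cells with no legal move (terminal, hence L): (0,0), (1,0).
The remaining L cells, each justified by listing all of its moves:
(0,2): only reaches (0,1)(W), which is W → L
(1,2): only reaches (1,1)(W), which is W → L
(2,1): only reaches (0,1)(W), (2,0)(W), all W → L
(3,1): only reaches (1,1)(W), (3,0)(W), all W → L
(6,0): only reaches (4,0)(W), (2,0)(W), all W → L
(6,2): only reaches (4,2)(W), (2,2)(W), (6,1)(W), all W → L
(7,0): only reaches (5,0)(W), (3,0)(W), all W → L
(7,2): only reaches (5,2)(W), (3,2)(W), (7,1)(W), all W → L
Every other cell has at least one move into one of the L cells above, so it is W.
The starting position (7,2) is L: whatever Ada does, the opponent receives a W position.

Ben wins.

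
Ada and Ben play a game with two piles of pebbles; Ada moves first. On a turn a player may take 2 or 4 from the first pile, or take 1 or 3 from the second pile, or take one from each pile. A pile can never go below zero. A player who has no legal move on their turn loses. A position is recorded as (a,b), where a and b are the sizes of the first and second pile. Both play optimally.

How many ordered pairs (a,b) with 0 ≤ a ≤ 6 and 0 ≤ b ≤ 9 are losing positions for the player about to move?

Compute win/loss labels from the base case upward. A position with no move is L. Any other position is W if it can reach an L in one move, else L.
Every move lowers a or b (never raises either), so fill the grid row by row in increasing a, and left to right within a row: each cell's successors are then already labelled.
      b=0  b=1  b=2  b=3  b=4  b=5  b=6  b=7  b=8  b=9
a=0:    L    W    L    W    L    W    L    W    L    W
a=1:    L    W    L    W    L    W    L    W    L    W
a=2:    W    W    W    W    W    W    W    W    W    W
a=3:    W    L    W    L    W    L    W    L    W    L
a=4:    W    L    W    L    W    L    W    L    W    L
a=5:    W    W    W    W    W    W    W    W    W    W
a=6:    L    W    L    W    L    W    L    W    L    W
Cells with no legal move (terminal, hence L): (0,0), (1,0).
The remaining L cells, each justified by listing all of its moves:
(0,2): →(0,1)(W) only, which is W, so L
(0,4): →(0,3)(W), (0,1)(W) — all W, so L
(0,6): →(0,5)(W), (0,3)(W) — all W, so L
(0,8): →(0,7)(W), (0,5)(W) — all W, so L
(1,2): →(1,1)(W), (0,1)(W) — all W, so L
(1,4): →(1,3)(W), (1,1)(W), (0,3)(W) — all W, so L
(1,6): →(1,5)(W), (1,3)(W), (0,5)(W) — all W, so L
(1,8): →(1,7)(W), (1,5)(W), (0,7)(W) — all W, so L
(3,1): →(1,1)(W), (3,0)(W), (2,0)(W) — all W, so L
(3,3): →(1,3)(W), (3,2)(W), (3,0)(W), (2,2)(W) — all W, so L
(3,5): →(1,5)(W), (3,4)(W), (3,2)(W), (2,4)(W) — all W, so L
(3,7): →(1,7)(W), (3,6)(W), (3,4)(W), (2,6)(W) — all W, so L
(3,9): →(1,9)(W), (3,8)(W), (3,6)(W), (2,8)(W) — all W, so L
(4,1): →(2,1)(W), (0,1)(W), (4,0)(W), (3,0)(W) — all W, so L
(4,3): →(2,3)(W), (0,3)(W), (4,2)(W), (4,0)(W), (3,2)(W) — all W, so L
(4,5): →(2,5)(W), (0,5)(W), (4,4)(W), (4,2)(W), (3,4)(W) — all W, so L
(4,7): →(2,7)(W), (0,7)(W), (4,6)(W), (4,4)(W), (3,6)(W) — all W, so L
(4,9): →(2,9)(W), (0,9)(W), (4,8)(W), (4,6)(W), (3,8)(W) — all W, so L
(6,0): →(4,0)(W), (2,0)(W) — all W, so L
(6,2): →(4,2)(W), (2,2)(W), (6,1)(W), (5,1)(W) — all W, so L
(6,4): →(4,4)(W), (2,4)(W), (6,3)(W), (6,1)(W), (5,3)(W) — all W, so L
(6,6): →(4,6)(W), (2,6)(W), (6,5)(W), (6,3)(W), (5,5)(W) — all W, so L
(6,8): →(4,8)(W), (2,8)(W), (6,7)(W), (6,5)(W), (5,7)(W) — all W, so L
Every other cell has at least one move into one of the L cells above, so it is W.
L cells per row: a=0: 5, a=1: 5, a=2: 0, a=3: 5, a=4: 5, a=5: 0, a=6: 5; total 25.

25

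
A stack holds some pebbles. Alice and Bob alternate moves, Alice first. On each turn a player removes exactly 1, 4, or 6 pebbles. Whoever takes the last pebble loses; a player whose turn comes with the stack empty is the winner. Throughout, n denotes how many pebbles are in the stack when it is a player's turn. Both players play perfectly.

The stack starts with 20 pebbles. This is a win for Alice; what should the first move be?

Use the standard recursion: the mover wins at a terminal position; elsewhere, the mover wins exactly when some move hands the opponent an L position.
n=0: no move; the opponent has just taken the last pebble and therefore loses → W
n=1: the only move is to 0(W), a W ⇒ L
n=2: can move to 1, which is L ⇒ W
n=3: the only move is to 2(W), a W ⇒ L
n=4: can move to 3, which is L ⇒ W
n=5: can move to 1, which is L ⇒ W
n=6: moves to 5(W), 2(W), 0(W); every one is W ⇒ L
n=7: can move to 6, which is L ⇒ W
n=8: moves to 7(W), 4(W), 2(W); every one is W ⇒ L
n=9: can move to 8, which is L ⇒ W
n=10: can move to 6, which is L ⇒ W
n=11: moves to 10(W), 7(W), 5(W); every one is W ⇒ L
n=12: can move to 11, which is L ⇒ W
n=13: moves to 12(W), 9(W), 7(W); every one is W ⇒ L
n=14: can move to 13, which is L ⇒ W
n=15: can move to 11, which is L ⇒ W
n=16: moves to 15(W), 12(W), 10(W); every one is W ⇒ L
n=17: can move to 16, which is L ⇒ W
n=18: moves to 17(W), 14(W), 12(W); every one is W ⇒ L
n=19: can move to 18, which is L ⇒ W
n=20: can move to 16, which is L ⇒ W
From 20, the L positions reachable in one move are: 16.

Remove 4, leaving 16.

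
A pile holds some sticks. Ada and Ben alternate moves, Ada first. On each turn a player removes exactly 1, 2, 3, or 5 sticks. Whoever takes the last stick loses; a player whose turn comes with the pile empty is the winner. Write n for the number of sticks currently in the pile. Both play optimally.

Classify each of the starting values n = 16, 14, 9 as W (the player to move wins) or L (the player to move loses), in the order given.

Work bottom-up. With no move the player to move wins. Otherwise the position is W if at least one move leads to an L position for the opponent, and L if every move leads to a W.
n=0: no move; the opponent has just taken the last stick and therefore loses → W
n=1: only reaches 0(W), which is W → L
n=2: reaches L-position 1 → W
n=3: reaches L-position 1 → W
n=4: reaches L-position 1 → W
n=5: only reaches 4(W), 3(W), 2(W), 0(W), all W → L
n=6: reaches L-position 5 → W
n=7: reaches L-position 5 → W
n=8: reaches L-position 5 → W
n=9: only reaches 8(W), 7(W), 6(W), 4(W), all W → L
n=10: reaches L-position 9 → W
n=11: reaches L-position 9 → W
n=12: reaches L-position 9 → W
n=13: only reaches 12(W), 11(W), 10(W), 8(W), all W → L
n=14: reaches L-position 13 → W
n=15: reaches L-position 13 → W
n=16: reaches L-position 13 → W

16: W, 14: W, 9: L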